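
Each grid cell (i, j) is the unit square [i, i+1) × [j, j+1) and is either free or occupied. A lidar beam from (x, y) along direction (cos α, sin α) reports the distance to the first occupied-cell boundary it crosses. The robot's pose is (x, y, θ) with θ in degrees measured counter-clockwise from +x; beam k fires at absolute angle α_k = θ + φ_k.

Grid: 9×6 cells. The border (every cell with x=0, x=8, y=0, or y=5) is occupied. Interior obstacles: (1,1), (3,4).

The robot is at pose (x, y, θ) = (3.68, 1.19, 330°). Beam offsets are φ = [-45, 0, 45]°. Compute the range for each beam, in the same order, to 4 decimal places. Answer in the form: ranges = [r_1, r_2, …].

ranges = [0.1967, 0.3800, 4.4724]

beam 1: φ=-45°, α=285°
  cosα=0.2588 sinα=-0.9659 | (3,1) | tMaxX 1.2364 tMaxY 0.1967 | tΔX 3.8637 tΔY 1.0353
    t=0.1967 [y] (3,0) — stop
  → r_1 = 0.1967
beam 2: φ=0°, α=330°
  cosα=0.8660 sinα=-0.5000 | (3,1) | tMaxX 0.3695 tMaxY 0.3800 | tΔX 1.1547 tΔY 2.0000
    t=0.3695 [x] (4,1)
    t=0.3800 [y] (4,0) — stop
  → r_2 = 0.3800
beam 3: φ=45°, α=15°
  cosα=0.9659 sinα=0.2588 | (3,1) | tMaxX 0.3313 tMaxY 3.1296 | tΔX 1.0353 tΔY 3.8637
    t=0.3313 [x] (4,1)
    t=1.3666 [x] (5,1)
    t=2.4018 [x] (6,1)
    t=3.1296 [y] (6,2)
    t=3.4371 [x] (7,2)
    t=4.4724 [x] (8,2) — stop
  → r_3 = 4.4724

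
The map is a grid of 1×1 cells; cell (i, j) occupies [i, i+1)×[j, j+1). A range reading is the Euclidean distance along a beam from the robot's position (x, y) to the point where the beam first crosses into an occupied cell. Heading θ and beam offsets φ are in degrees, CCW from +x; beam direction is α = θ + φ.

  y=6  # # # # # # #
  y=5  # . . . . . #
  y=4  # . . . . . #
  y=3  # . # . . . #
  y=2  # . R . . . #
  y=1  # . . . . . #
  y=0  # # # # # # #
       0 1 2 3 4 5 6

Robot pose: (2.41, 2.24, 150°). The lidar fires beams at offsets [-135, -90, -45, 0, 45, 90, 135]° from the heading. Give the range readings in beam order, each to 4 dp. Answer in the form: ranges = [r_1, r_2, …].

ranges = [3.7166, 0.8776, 0.7868, 1.6281, 1.4597, 1.4318, 1.2837]

beam 1: φ=-135°, α=15°
  direction (0.9659, 0.2588); cell (2,2); t to first gridline: x 0.6108, y 2.9364 (then +1.0353 / +3.8637)
    (3,2) via x @ 0.6108
    (4,2) via x @ 1.6461
    (5,2) via x @ 2.6814
    (5,3) via y @ 2.9364
    (6,3) via x @ 3.7166  # hit
  → r_1 = 3.7166
beam 2: φ=-90°, α=60°
  direction (0.5000, 0.8660); cell (2,2); t to first gridline: x 1.1800, y 0.8776 (then +2.0000 / +1.1547)
    (2,3) via y @ 0.8776  # hit
  → r_2 = 0.8776
beam 3: φ=-45°, α=105°
  direction (-0.2588, 0.9659); cell (2,2); t to first gridline: x 1.5841, y 0.7868 (then +3.8637 / +1.0353)
    (2,3) via y @ 0.7868  # hit
  → r_3 = 0.7868
beam 4: φ=0°, α=150°
  direction (-0.8660, 0.5000); cell (2,2); t to first gridline: x 0.4734, y 1.5200 (then +1.1547 / +2.0000)
    (1,2) via x @ 0.4734
    (1,3) via y @ 1.5200
    (0,3) via x @ 1.6281  # hit
  → r_4 = 1.6281
beam 5: φ=45°, α=195°
  direction (-0.9659, -0.2588); cell (2,2); t to first gridline: x 0.4245, y 0.9273 (then +1.0353 / +3.8637)
    (1,2) via x @ 0.4245
    (1,1) via y @ 0.9273
    (0,1) via x @ 1.4597  # hit
  → r_5 = 1.4597
beam 6: φ=90°, α=240°
  direction (-0.5000, -0.8660); cell (2,2); t to first gridline: x 0.8200, y 0.2771 (then +2.0000 / +1.1547)
    (2,1) via y @ 0.2771
    (1,1) via x @ 0.8200
    (1,0) via y @ 1.4318  # hit
  → r_6 = 1.4318
beam 7: φ=135°, α=285°
  direction (0.2588, -0.9659); cell (2,2); t to first gridline: x 2.2796, y 0.2485 (then +3.8637 / +1.0353)
    (2,1) via y @ 0.2485
    (2,0) via y @ 1.2837  # hit
  → r_7 = 1.2837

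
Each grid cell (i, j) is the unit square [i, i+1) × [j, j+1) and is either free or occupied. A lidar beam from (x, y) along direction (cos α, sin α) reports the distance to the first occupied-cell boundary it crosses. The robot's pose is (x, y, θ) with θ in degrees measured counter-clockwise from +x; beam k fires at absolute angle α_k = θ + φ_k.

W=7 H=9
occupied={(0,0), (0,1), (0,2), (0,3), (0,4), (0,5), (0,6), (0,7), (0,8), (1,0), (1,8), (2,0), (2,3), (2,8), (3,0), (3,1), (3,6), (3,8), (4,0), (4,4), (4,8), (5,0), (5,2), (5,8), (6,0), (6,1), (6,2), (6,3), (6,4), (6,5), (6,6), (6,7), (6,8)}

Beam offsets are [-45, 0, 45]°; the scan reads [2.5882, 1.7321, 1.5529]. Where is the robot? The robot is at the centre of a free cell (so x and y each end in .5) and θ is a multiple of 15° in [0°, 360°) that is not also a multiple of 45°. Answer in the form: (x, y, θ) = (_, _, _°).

(x, y, θ) = (2.5, 5.5, 150°)

Candidates: 30 free-cell centres × 16 headings = 480 poses. Raycast each; keep the one whose scan matches to 4 dp.
  (2.5, 4.5, 210°): beam 1 = 1.5529 ≠ 2.5882 ✗
  (4.5, 1.5, 210°): beam 1 = 0.5176 ≠ 2.5882 ✗
  (4.5, 1.5, 120°): beam 1 = 5.7956 ≠ 2.5882 ✗
  (5.5, 7.5, 165°): beam 1 = 0.5774 ≠ 2.5882 ✗
  …
  (2.5, 5.5, 150°): r_1=2.5882, r_2=1.7321, r_3=1.5529 — all match ✓
Unique over the lattice → pose = (2.5, 5.5, 150°).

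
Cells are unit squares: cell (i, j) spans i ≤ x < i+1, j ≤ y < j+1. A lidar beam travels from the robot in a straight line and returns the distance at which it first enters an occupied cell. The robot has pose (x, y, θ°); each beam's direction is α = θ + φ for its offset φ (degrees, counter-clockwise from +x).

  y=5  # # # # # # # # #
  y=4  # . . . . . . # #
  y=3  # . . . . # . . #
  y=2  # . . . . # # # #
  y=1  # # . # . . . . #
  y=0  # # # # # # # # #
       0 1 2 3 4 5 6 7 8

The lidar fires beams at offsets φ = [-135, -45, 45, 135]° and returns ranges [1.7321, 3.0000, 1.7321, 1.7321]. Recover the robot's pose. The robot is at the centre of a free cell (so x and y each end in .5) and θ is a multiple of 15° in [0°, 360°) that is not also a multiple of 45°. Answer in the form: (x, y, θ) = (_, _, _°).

(x, y, θ) = (2.5, 3.5, 75°)

Enumerate (i+0.5, j+0.5, θ) over the 21 free cells and 16 admissible headings. For each, cast all 4 beams and compare to the given ranges.
  (7.5, 3.5, 285°): beam 1 = 3.0000 ≠ 1.7321 ✗
  (6.5, 4.5, 255°): beam 1 = 0.5774 ≠ 1.7321 ✗
  (2.5, 2.5, 255°): beam 1 = 2.8868 ≠ 1.7321 ✗
  (1.5, 4.5, 120°): beam 1 = 3.6235 ≠ 1.7321 ✗
  …
  (2.5, 3.5, 75°): r_1=1.7321, r_2=3.0000, r_3=1.7321, r_4=1.7321 — all match ✓
Only this pose fits every beam.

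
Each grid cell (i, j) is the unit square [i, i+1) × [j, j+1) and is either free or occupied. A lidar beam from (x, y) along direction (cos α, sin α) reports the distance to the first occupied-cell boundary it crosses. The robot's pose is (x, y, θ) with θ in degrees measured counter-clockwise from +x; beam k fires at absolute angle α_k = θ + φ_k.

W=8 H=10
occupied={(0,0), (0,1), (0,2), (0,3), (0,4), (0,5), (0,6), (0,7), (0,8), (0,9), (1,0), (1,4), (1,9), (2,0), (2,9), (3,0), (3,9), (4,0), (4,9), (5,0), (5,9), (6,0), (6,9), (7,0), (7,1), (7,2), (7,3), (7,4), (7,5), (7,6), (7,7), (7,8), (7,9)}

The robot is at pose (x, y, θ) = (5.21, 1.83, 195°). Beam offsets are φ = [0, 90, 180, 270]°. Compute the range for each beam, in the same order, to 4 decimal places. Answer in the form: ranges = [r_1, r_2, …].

beam 1: φ=0°, α=195°
  direction (-0.9659, -0.2588); cell (5,1); t to first gridline: x 0.2174, y 3.2069 (then +1.0353 / +3.8637)
    (4,1) via x @ 0.2174
    (3,1) via x @ 1.2527
    (2,1) via x @ 2.2880
    (2,0) via y @ 3.2069  # hit
  → r_1 = 3.2069
beam 2: φ=90°, α=285°
  direction (0.2588, -0.9659); cell (5,1); t to first gridline: x 3.0523, y 0.8593 (then +3.8637 / +1.0353)
    (5,0) via y @ 0.8593  # hit
  → r_2 = 0.8593
beam 3: φ=180°, α=15°
  direction (0.9659, 0.2588); cell (5,1); t to first gridline: x 0.8179, y 0.6568 (then +1.0353 / +3.8637)
    (5,2) via y @ 0.6568
    (6,2) via x @ 0.8179
    (7,2) via x @ 1.8531  # hit
  → r_3 = 1.8531
beam 4: φ=270°, α=105°
  direction (-0.2588, 0.9659); cell (5,1); t to first gridline: x 0.8114, y 0.1760 (then +3.8637 / +1.0353)
    (5,2) via y @ 0.1760
    (4,2) via x @ 0.8114
    (4,3) via y @ 1.2113
    (4,4) via y @ 2.2465
    (4,5) via y @ 3.2818
    (4,6) via y @ 4.3171
    (3,6) via x @ 4.6751
    (3,7) via y @ 5.3524
    (3,8) via y @ 6.3877
    (3,9) via y @ 7.4229  # hit
  → r_4 = 7.4229

ranges = [3.2069, 0.8593, 1.8531, 7.4229]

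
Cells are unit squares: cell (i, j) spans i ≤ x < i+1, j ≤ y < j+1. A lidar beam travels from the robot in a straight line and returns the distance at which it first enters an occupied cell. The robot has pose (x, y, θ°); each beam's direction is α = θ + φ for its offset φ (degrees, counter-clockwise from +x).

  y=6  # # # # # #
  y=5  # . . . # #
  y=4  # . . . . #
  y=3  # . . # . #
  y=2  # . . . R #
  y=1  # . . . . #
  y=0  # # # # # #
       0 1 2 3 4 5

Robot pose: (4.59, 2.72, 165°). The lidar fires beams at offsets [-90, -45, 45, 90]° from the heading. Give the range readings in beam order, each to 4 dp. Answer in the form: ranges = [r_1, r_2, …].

ranges = [1.5841, 1.1800, 3.4400, 1.7807]

beam 1: φ=-90°, α=75°
  d=(0.2588,0.9659)  start (4,2)  tX=1.5841 tY=0.2899  stride 1/|dx|=3.8637 1/|dy|=1.0353
    cross y-line → (4,3), t=0.2899
    cross y-line → (4,4), t=1.3252
    cross x-line → (5,4), t=1.5841 (wall)
  → r_1 = 1.5841
beam 2: φ=-45°, α=120°
  d=(-0.5000,0.8660)  start (4,2)  tX=1.1800 tY=0.3233  stride 1/|dx|=2.0000 1/|dy|=1.1547
    cross y-line → (4,3), t=0.3233
    cross x-line → (3,3), t=1.1800 (wall)
  → r_2 = 1.1800
beam 3: φ=45°, α=210°
  d=(-0.8660,-0.5000)  start (4,2)  tX=0.6813 tY=1.4400  stride 1/|dx|=1.1547 1/|dy|=2.0000
    cross x-line → (3,2), t=0.6813
    cross y-line → (3,1), t=1.4400
    cross x-line → (2,1), t=1.8360
    cross x-line → (1,1), t=2.9907
    cross y-line → (1,0), t=3.4400 (wall)
  → r_3 = 3.4400
beam 4: φ=90°, α=255°
  d=(-0.2588,-0.9659)  start (4,2)  tX=2.2796 tY=0.7454  stride 1/|dx|=3.8637 1/|dy|=1.0353
    cross y-line → (4,1), t=0.7454
    cross y-line → (4,0), t=1.7807 (wall)
  → r_4 = 1.7807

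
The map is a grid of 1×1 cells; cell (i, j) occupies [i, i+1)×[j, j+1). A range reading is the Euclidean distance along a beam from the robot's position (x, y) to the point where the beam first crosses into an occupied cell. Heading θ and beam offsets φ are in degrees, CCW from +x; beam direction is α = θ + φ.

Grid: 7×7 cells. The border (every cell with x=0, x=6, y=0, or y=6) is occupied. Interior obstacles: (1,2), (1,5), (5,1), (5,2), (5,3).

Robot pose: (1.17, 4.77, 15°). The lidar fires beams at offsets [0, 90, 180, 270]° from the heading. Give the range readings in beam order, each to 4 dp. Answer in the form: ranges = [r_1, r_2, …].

beam 1: φ=0°, α=15°
  dir = (cos 15°, sin 15°) = (0.9659, 0.2588); from cell (1,4)
  next x-line at t=0.8593, next y-line at t=0.8887; Δt_x=1.0353, Δt_y=3.8637
    x: enter (2,4) at t=0.8593
    y: enter (2,5) at t=0.8887
    x: enter (3,5) at t=1.8946
    x: enter (4,5) at t=2.9298
    x: enter (5,5) at t=3.9651
    y: enter (5,6) at t=4.7524 ← occupied
  → r_1 = 4.7524
beam 2: φ=90°, α=105°
  dir = (cos 105°, sin 105°) = (-0.2588, 0.9659); from cell (1,4)
  next x-line at t=0.6568, next y-line at t=0.2381; Δt_x=3.8637, Δt_y=1.0353
    y: enter (1,5) at t=0.2381 ← occupied
  → r_2 = 0.2381
beam 3: φ=180°, α=195°
  dir = (cos 195°, sin 195°) = (-0.9659, -0.2588); from cell (1,4)
  next x-line at t=0.1760, next y-line at t=2.9751; Δt_x=1.0353, Δt_y=3.8637
    x: enter (0,4) at t=0.1760 ← occupied
  → r_3 = 0.1760
beam 4: φ=270°, α=285°
  dir = (cos 285°, sin 285°) = (0.2588, -0.9659); from cell (1,4)
  next x-line at t=3.2069, next y-line at t=0.7972; Δt_x=3.8637, Δt_y=1.0353
    y: enter (1,3) at t=0.7972
    y: enter (1,2) at t=1.8324 ← occupied
  → r_4 = 1.8324

ranges = [4.7524, 0.2381, 0.1760, 1.8324]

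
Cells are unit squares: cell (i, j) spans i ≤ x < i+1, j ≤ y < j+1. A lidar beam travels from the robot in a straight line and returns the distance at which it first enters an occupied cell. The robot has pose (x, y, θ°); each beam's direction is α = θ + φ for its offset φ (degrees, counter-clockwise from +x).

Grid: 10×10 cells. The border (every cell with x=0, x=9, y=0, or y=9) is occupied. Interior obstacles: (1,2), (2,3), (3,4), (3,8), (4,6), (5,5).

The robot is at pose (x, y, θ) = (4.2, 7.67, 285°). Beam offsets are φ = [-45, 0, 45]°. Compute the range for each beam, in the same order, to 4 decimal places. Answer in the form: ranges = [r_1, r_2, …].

ranges = [4.2378, 0.6936, 5.5426]

beam 1: φ=-45°, α=240°
  direction (-0.5000, -0.8660); cell (4,7); t to first gridline: x 0.4000, y 0.7736 (then +2.0000 / +1.1547)
    (3,7) via x @ 0.4000
    (3,6) via y @ 0.7736
    (3,5) via y @ 1.9283
    (2,5) via x @ 2.4000
    (2,4) via y @ 3.0831
    (2,3) via y @ 4.2378  # hit
  → r_1 = 4.2378
beam 2: φ=0°, α=285°
  direction (0.2588, -0.9659); cell (4,7); t to first gridline: x 3.0910, y 0.6936 (then +3.8637 / +1.0353)
    (4,6) via y @ 0.6936  # hit
  → r_2 = 0.6936
beam 3: φ=45°, α=330°
  direction (0.8660, -0.5000); cell (4,7); t to first gridline: x 0.9238, y 1.3400 (then +1.1547 / +2.0000)
    (5,7) via x @ 0.9238
    (5,6) via y @ 1.3400
    (6,6) via x @ 2.0785
    (7,6) via x @ 3.2332
    (7,5) via y @ 3.3400
    (8,5) via x @ 4.3879
    (8,4) via y @ 5.3400
    (9,4) via x @ 5.5426  # hit
  → r_3 = 5.5426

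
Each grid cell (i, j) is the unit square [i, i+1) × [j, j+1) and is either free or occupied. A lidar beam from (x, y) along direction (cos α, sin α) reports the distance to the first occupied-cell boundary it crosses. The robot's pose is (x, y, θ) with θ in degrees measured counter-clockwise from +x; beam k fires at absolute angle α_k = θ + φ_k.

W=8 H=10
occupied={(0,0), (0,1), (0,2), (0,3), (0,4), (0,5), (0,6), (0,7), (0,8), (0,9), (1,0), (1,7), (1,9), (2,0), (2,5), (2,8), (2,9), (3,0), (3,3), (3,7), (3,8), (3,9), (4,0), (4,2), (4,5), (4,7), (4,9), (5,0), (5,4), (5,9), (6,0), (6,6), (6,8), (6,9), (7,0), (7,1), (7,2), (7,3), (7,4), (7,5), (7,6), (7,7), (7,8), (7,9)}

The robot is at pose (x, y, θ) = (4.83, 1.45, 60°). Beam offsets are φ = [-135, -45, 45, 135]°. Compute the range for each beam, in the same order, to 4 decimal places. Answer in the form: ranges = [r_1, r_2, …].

ranges = [0.4659, 2.2465, 0.5694, 1.7387]

beam 1: φ=-135°, α=285°
  dir = (cos 285°, sin 285°) = (0.2588, -0.9659); from cell (4,1)
  next x-line at t=0.6568, next y-line at t=0.4659; Δt_x=3.8637, Δt_y=1.0353
    y: enter (4,0) at t=0.4659 ← occupied
  → r_1 = 0.4659
beam 2: φ=-45°, α=15°
  dir = (cos 15°, sin 15°) = (0.9659, 0.2588); from cell (4,1)
  next x-line at t=0.1760, next y-line at t=2.1250; Δt_x=1.0353, Δt_y=3.8637
    x: enter (5,1) at t=0.1760
    x: enter (6,1) at t=1.2113
    y: enter (6,2) at t=2.1250
    x: enter (7,2) at t=2.2465 ← occupied
  → r_2 = 2.2465
beam 3: φ=45°, α=105°
  dir = (cos 105°, sin 105°) = (-0.2588, 0.9659); from cell (4,1)
  next x-line at t=3.2069, next y-line at t=0.5694; Δt_x=3.8637, Δt_y=1.0353
    y: enter (4,2) at t=0.5694 ← occupied
  → r_3 = 0.5694
beam 4: φ=135°, α=195°
  dir = (cos 195°, sin 195°) = (-0.9659, -0.2588); from cell (4,1)
  next x-line at t=0.8593, next y-line at t=1.7387; Δt_x=1.0353, Δt_y=3.8637
    x: enter (3,1) at t=0.8593
    y: enter (3,0) at t=1.7387 ← occupied
  → r_4 = 1.7387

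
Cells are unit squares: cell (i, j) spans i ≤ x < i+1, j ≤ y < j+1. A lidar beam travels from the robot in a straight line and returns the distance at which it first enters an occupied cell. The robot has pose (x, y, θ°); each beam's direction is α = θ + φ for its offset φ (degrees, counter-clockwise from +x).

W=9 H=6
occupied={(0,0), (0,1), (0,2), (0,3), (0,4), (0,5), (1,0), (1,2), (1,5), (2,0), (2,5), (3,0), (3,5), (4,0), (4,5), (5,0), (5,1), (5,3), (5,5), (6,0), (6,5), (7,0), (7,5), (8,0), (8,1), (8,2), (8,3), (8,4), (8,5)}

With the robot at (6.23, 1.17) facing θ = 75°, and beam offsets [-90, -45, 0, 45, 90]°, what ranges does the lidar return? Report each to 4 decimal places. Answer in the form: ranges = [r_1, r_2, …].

ranges = [0.6568, 2.0438, 3.9651, 0.4600, 0.2381]

beam 1: φ=-90°, α=345°
  direction (0.9659, -0.2588); cell (6,1); t to first gridline: x 0.7972, y 0.6568 (then +1.0353 / +3.8637)
    (6,0) via y @ 0.6568  # hit
  → r_1 = 0.6568
beam 2: φ=-45°, α=30°
  direction (0.8660, 0.5000); cell (6,1); t to first gridline: x 0.8891, y 1.6600 (then +1.1547 / +2.0000)
    (7,1) via x @ 0.8891
    (7,2) via y @ 1.6600
    (8,2) via x @ 2.0438  # hit
  → r_2 = 2.0438
beam 3: φ=0°, α=75°
  direction (0.2588, 0.9659); cell (6,1); t to first gridline: x 2.9751, y 0.8593 (then +3.8637 / +1.0353)
    (6,2) via y @ 0.8593
    (6,3) via y @ 1.8946
    (6,4) via y @ 2.9298
    (7,4) via x @ 2.9751
    (7,5) via y @ 3.9651  # hit
  → r_3 = 3.9651
beam 4: φ=45°, α=120°
  direction (-0.5000, 0.8660); cell (6,1); t to first gridline: x 0.4600, y 0.9584 (then +2.0000 / +1.1547)
    (5,1) via x @ 0.4600  # hit
  → r_4 = 0.4600
beam 5: φ=90°, α=165°
  direction (-0.9659, 0.2588); cell (6,1); t to first gridline: x 0.2381, y 3.2069 (then +1.0353 / +3.8637)
    (5,1) via x @ 0.2381  # hit
  → r_5 = 0.2381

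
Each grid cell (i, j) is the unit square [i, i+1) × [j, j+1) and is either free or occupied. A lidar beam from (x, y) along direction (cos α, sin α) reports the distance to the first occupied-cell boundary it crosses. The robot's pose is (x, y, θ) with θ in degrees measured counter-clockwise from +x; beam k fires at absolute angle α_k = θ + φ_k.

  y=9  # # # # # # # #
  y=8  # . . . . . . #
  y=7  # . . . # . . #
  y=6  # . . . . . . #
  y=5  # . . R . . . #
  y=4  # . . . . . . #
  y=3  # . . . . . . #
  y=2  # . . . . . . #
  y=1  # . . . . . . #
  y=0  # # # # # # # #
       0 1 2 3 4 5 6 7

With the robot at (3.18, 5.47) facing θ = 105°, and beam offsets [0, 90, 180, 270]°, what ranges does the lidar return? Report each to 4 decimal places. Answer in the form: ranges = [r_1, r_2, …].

ranges = [3.6545, 2.2569, 4.6277, 3.9548]

beam 1: φ=0°, α=105°
  dir = (cos 105°, sin 105°) = (-0.2588, 0.9659); from cell (3,5)
  next x-line at t=0.6955, next y-line at t=0.5487; Δt_x=3.8637, Δt_y=1.0353
    y: enter (3,6) at t=0.5487
    x: enter (2,6) at t=0.6955
    y: enter (2,7) at t=1.5840
    y: enter (2,8) at t=2.6192
    y: enter (2,9) at t=3.6545 ← occupied
  → r_1 = 3.6545
beam 2: φ=90°, α=195°
  dir = (cos 195°, sin 195°) = (-0.9659, -0.2588); from cell (3,5)
  next x-line at t=0.1863, next y-line at t=1.8159; Δt_x=1.0353, Δt_y=3.8637
    x: enter (2,5) at t=0.1863
    x: enter (1,5) at t=1.2216
    y: enter (1,4) at t=1.8159
    x: enter (0,4) at t=2.2569 ← occupied
  → r_2 = 2.2569
beam 3: φ=180°, α=285°
  dir = (cos 285°, sin 285°) = (0.2588, -0.9659); from cell (3,5)
  next x-line at t=3.1682, next y-line at t=0.4866; Δt_x=3.8637, Δt_y=1.0353
    y: enter (3,4) at t=0.4866
    y: enter (3,3) at t=1.5219
    y: enter (3,2) at t=2.5571
    x: enter (4,2) at t=3.1682
    y: enter (4,1) at t=3.5924
    y: enter (4,0) at t=4.6277 ← occupied
  → r_3 = 4.6277
beam 4: φ=270°, α=15°
  dir = (cos 15°, sin 15°) = (0.9659, 0.2588); from cell (3,5)
  next x-line at t=0.8489, next y-line at t=2.0478; Δt_x=1.0353, Δt_y=3.8637
    x: enter (4,5) at t=0.8489
    x: enter (5,5) at t=1.8842
    y: enter (5,6) at t=2.0478
    x: enter (6,6) at t=2.9195
    x: enter (7,6) at t=3.9548 ← occupied
  → r_4 = 3.9548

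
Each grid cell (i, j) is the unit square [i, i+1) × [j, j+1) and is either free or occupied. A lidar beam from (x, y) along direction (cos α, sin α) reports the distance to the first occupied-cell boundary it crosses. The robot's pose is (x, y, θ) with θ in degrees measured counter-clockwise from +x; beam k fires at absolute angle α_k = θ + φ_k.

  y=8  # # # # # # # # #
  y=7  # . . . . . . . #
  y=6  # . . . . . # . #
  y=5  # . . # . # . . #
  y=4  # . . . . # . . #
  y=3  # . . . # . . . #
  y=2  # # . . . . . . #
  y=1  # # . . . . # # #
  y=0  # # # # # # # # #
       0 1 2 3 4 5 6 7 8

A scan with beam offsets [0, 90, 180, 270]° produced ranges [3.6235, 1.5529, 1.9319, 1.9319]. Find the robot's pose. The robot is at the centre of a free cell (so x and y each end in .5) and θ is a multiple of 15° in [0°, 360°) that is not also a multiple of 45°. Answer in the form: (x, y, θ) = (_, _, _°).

Candidates: 40 free-cell centres × 16 headings = 640 poses. Raycast each; keep the one whose scan matches to 4 dp.
  (2.5, 6.5, 15°): beam 1 = 5.6940 ≠ 3.6235 ✗
  (4.5, 1.5, 165°): beam 1 = 2.5882 ≠ 3.6235 ✗
  (2.5, 2.5, 300°): beam 1 = 1.7321 ≠ 3.6235 ✗
  (2.5, 2.5, 60°): beam 1 = 2.8868 ≠ 3.6235 ✗
  …
  (2.5, 4.5, 75°): r_1=3.6235, r_2=1.5529, r_3=1.9319, r_4=1.9319 — all match ✓
Only this pose fits every beam.

(x, y, θ) = (2.5, 4.5, 75°)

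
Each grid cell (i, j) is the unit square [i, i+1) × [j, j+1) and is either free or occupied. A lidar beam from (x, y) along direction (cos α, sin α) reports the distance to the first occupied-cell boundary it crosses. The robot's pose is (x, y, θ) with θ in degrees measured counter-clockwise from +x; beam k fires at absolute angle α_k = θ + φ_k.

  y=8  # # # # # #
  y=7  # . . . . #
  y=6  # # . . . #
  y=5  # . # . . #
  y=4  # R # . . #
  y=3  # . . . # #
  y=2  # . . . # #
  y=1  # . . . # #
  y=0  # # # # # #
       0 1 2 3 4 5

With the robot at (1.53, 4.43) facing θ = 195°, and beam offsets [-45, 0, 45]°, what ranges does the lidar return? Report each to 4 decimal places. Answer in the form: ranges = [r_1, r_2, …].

beam 1: φ=-45°, α=150°
  d=(-0.8660,0.5000)  start (1,4)  tX=0.6120 tY=1.1400  stride 1/|dx|=1.1547 1/|dy|=2.0000
    cross x-line → (0,4), t=0.6120 (wall)
  → r_1 = 0.6120
beam 2: φ=0°, α=195°
  d=(-0.9659,-0.2588)  start (1,4)  tX=0.5487 tY=1.6614  stride 1/|dx|=1.0353 1/|dy|=3.8637
    cross x-line → (0,4), t=0.5487 (wall)
  → r_2 = 0.5487
beam 3: φ=45°, α=240°
  d=(-0.5000,-0.8660)  start (1,4)  tX=1.0600 tY=0.4965  stride 1/|dx|=2.0000 1/|dy|=1.1547
    cross y-line → (1,3), t=0.4965
    cross x-line → (0,3), t=1.0600 (wall)
  → r_3 = 1.0600

ranges = [0.6120, 0.5487, 1.0600]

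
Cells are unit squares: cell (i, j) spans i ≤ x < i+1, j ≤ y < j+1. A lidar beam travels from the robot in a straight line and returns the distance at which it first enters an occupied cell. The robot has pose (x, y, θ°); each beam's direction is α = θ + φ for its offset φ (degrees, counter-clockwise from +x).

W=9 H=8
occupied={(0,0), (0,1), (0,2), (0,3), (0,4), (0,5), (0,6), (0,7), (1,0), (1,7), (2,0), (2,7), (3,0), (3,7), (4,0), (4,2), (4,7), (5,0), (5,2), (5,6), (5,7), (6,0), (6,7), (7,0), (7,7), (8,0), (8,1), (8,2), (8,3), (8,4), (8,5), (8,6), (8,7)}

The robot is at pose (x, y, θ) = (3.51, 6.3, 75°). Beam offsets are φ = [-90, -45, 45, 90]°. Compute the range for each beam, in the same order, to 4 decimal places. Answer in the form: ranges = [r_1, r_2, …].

beam 1: φ=-90°, α=345°
  d=(0.9659,-0.2588)  start (3,6)  tX=0.5073 tY=1.1591  stride 1/|dx|=1.0353 1/|dy|=3.8637
    cross x-line → (4,6), t=0.5073
    cross y-line → (4,5), t=1.1591
    cross x-line → (5,5), t=1.5426
    cross x-line → (6,5), t=2.5778
    cross x-line → (7,5), t=3.6131
    cross x-line → (8,5), t=4.6484 (wall)
  → r_1 = 4.6484
beam 2: φ=-45°, α=30°
  d=(0.8660,0.5000)  start (3,6)  tX=0.5658 tY=1.4000  stride 1/|dx|=1.1547 1/|dy|=2.0000
    cross x-line → (4,6), t=0.5658
    cross y-line → (4,7), t=1.4000 (wall)
  → r_2 = 1.4000
beam 3: φ=45°, α=120°
  d=(-0.5000,0.8660)  start (3,6)  tX=1.0200 tY=0.8083  stride 1/|dx|=2.0000 1/|dy|=1.1547
    cross y-line → (3,7), t=0.8083 (wall)
  → r_3 = 0.8083
beam 4: φ=90°, α=165°
  d=(-0.9659,0.2588)  start (3,6)  tX=0.5280 tY=2.7046  stride 1/|dx|=1.0353 1/|dy|=3.8637
    cross x-line → (2,6), t=0.5280
    cross x-line → (1,6), t=1.5633
    cross x-line → (0,6), t=2.5985 (wall)
  → r_4 = 2.5985

ranges = [4.6484, 1.4000, 0.8083, 2.5985]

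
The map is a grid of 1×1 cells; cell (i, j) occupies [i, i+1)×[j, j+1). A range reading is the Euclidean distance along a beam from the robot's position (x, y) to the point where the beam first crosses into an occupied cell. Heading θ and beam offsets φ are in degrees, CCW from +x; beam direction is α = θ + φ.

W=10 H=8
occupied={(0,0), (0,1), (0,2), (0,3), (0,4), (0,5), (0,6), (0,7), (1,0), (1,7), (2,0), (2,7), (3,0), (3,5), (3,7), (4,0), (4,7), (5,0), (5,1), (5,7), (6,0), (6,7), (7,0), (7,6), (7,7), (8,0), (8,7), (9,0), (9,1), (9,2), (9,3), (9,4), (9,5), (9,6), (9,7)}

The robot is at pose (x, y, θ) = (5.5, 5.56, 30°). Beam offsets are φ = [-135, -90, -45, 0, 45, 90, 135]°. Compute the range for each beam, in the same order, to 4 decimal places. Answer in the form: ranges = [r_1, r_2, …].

beam 1: φ=-135°, α=255°
  d=(-0.2588,-0.9659)  start (5,5)  tX=1.9319 tY=0.5798  stride 1/|dx|=3.8637 1/|dy|=1.0353
    cross y-line → (5,4), t=0.5798
    cross y-line → (5,3), t=1.6150
    cross x-line → (4,3), t=1.9319
    cross y-line → (4,2), t=2.6503
    cross y-line → (4,1), t=3.6856
    cross y-line → (4,0), t=4.7209 (wall)
  → r_1 = 4.7209
beam 2: φ=-90°, α=300°
  d=(0.5000,-0.8660)  start (5,5)  tX=1.0000 tY=0.6466  stride 1/|dx|=2.0000 1/|dy|=1.1547
    cross y-line → (5,4), t=0.6466
    cross x-line → (6,4), t=1.0000
    cross y-line → (6,3), t=1.8013
    cross y-line → (6,2), t=2.9560
    cross x-line → (7,2), t=3.0000
    cross y-line → (7,1), t=4.1107
    cross x-line → (8,1), t=5.0000
    cross y-line → (8,0), t=5.2654 (wall)
  → r_2 = 5.2654
beam 3: φ=-45°, α=345°
  d=(0.9659,-0.2588)  start (5,5)  tX=0.5176 tY=2.1637  stride 1/|dx|=1.0353 1/|dy|=3.8637
    cross x-line → (6,5), t=0.5176
    cross x-line → (7,5), t=1.5529
    cross y-line → (7,4), t=2.1637
    cross x-line → (8,4), t=2.5882
    cross x-line → (9,4), t=3.6235 (wall)
  → r_3 = 3.6235
beam 4: φ=0°, α=30°
  d=(0.8660,0.5000)  start (5,5)  tX=0.5774 tY=0.8800  stride 1/|dx|=1.1547 1/|dy|=2.0000
    cross x-line → (6,5), t=0.5774
    cross y-line → (6,6), t=0.8800
    cross x-line → (7,6), t=1.7321 (wall)
  → r_4 = 1.7321
beam 5: φ=45°, α=75°
  d=(0.2588,0.9659)  start (5,5)  tX=1.9319 tY=0.4555  stride 1/|dx|=3.8637 1/|dy|=1.0353
    cross y-line → (5,6), t=0.4555
    cross y-line → (5,7), t=1.4908 (wall)
  → r_5 = 1.4908
beam 6: φ=90°, α=120°
  d=(-0.5000,0.8660)  start (5,5)  tX=1.0000 tY=0.5081  stride 1/|dx|=2.0000 1/|dy|=1.1547
    cross y-line → (5,6), t=0.5081
    cross x-line → (4,6), t=1.0000
    cross y-line → (4,7), t=1.6628 (wall)
  → r_6 = 1.6628
beam 7: φ=135°, α=165°
  d=(-0.9659,0.2588)  start (5,5)  tX=0.5176 tY=1.7000  stride 1/|dx|=1.0353 1/|dy|=3.8637
    cross x-line → (4,5), t=0.5176
    cross x-line → (3,5), t=1.5529 (wall)
  → r_7 = 1.5529

ranges = [4.7209, 5.2654, 3.6235, 1.7321, 1.4908, 1.6628, 1.5529]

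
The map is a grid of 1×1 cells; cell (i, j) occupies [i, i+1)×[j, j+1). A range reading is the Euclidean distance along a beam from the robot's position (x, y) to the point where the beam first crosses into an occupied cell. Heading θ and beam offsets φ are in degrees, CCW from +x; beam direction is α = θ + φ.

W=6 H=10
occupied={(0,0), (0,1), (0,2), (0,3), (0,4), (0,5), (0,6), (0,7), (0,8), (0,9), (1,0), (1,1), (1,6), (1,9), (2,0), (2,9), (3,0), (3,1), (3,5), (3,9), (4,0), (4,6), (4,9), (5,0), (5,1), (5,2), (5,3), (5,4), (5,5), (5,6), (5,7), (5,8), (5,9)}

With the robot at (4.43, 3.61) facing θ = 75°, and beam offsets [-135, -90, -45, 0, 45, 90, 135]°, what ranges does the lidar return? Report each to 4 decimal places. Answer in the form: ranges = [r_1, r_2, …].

beam 1: φ=-135°, α=300°
  direction (0.5000, -0.8660); cell (4,3); t to first gridline: x 1.1400, y 0.7044 (then +2.0000 / +1.1547)
    (4,2) via y @ 0.7044
    (5,2) via x @ 1.1400  # hit
  → r_1 = 1.1400
beam 2: φ=-90°, α=345°
  direction (0.9659, -0.2588); cell (4,3); t to first gridline: x 0.5901, y 2.3569 (then +1.0353 / +3.8637)
    (5,3) via x @ 0.5901  # hit
  → r_2 = 0.5901
beam 3: φ=-45°, α=30°
  direction (0.8660, 0.5000); cell (4,3); t to first gridline: x 0.6582, y 0.7800 (then +1.1547 / +2.0000)
    (5,3) via x @ 0.6582  # hit
  → r_3 = 0.6582
beam 4: φ=0°, α=75°
  direction (0.2588, 0.9659); cell (4,3); t to first gridline: x 2.2023, y 0.4038 (then +3.8637 / +1.0353)
    (4,4) via y @ 0.4038
    (4,5) via y @ 1.4390
    (5,5) via x @ 2.2023  # hit
  → r_4 = 2.2023
beam 5: φ=45°, α=120°
  direction (-0.5000, 0.8660); cell (4,3); t to first gridline: x 0.8600, y 0.4503 (then +2.0000 / +1.1547)
    (4,4) via y @ 0.4503
    (3,4) via x @ 0.8600
    (3,5) via y @ 1.6050  # hit
  → r_5 = 1.6050
beam 6: φ=90°, α=165°
  direction (-0.9659, 0.2588); cell (4,3); t to first gridline: x 0.4452, y 1.5068 (then +1.0353 / +3.8637)
    (3,3) via x @ 0.4452
    (2,3) via x @ 1.4804
    (2,4) via y @ 1.5068
    (1,4) via x @ 2.5157
    (0,4) via x @ 3.5510  # hit
  → r_6 = 3.5510
beam 7: φ=135°, α=210°
  direction (-0.8660, -0.5000); cell (4,3); t to first gridline: x 0.4965, y 1.2200 (then +1.1547 / +2.0000)
    (3,3) via x @ 0.4965
    (3,2) via y @ 1.2200
    (2,2) via x @ 1.6512
    (1,2) via x @ 2.8059
    (1,1) via y @ 3.2200  # hit
  → r_7 = 3.2200

ranges = [1.1400, 0.5901, 0.6582, 2.2023, 1.6050, 3.5510, 3.2200]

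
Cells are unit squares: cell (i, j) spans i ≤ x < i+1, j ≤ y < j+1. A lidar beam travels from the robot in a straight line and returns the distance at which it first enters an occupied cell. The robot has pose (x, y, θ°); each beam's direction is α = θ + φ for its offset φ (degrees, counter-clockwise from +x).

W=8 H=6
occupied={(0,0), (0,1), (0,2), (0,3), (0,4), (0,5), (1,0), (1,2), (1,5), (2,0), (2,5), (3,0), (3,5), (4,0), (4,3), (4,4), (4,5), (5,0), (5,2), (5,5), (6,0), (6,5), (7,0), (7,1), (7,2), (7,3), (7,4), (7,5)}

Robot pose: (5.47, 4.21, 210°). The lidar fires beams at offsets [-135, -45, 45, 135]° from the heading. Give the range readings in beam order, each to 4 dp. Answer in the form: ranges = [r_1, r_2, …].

beam 1: φ=-135°, α=75°
  dir = (cos 75°, sin 75°) = (0.2588, 0.9659); from cell (5,4)
  next x-line at t=2.0478, next y-line at t=0.8179; Δt_x=3.8637, Δt_y=1.0353
    y: enter (5,5) at t=0.8179 ← occupied
  → r_1 = 0.8179
beam 2: φ=-45°, α=165°
  dir = (cos 165°, sin 165°) = (-0.9659, 0.2588); from cell (5,4)
  next x-line at t=0.4866, next y-line at t=3.0523; Δt_x=1.0353, Δt_y=3.8637
    x: enter (4,4) at t=0.4866 ← occupied
  → r_2 = 0.4866
beam 3: φ=45°, α=255°
  dir = (cos 255°, sin 255°) = (-0.2588, -0.9659); from cell (5,4)
  next x-line at t=1.8159, next y-line at t=0.2174; Δt_x=3.8637, Δt_y=1.0353
    y: enter (5,3) at t=0.2174
    y: enter (5,2) at t=1.2527 ← occupied
  → r_3 = 1.2527
beam 4: φ=135°, α=345°
  dir = (cos 345°, sin 345°) = (0.9659, -0.2588); from cell (5,4)
  next x-line at t=0.5487, next y-line at t=0.8114; Δt_x=1.0353, Δt_y=3.8637
    x: enter (6,4) at t=0.5487
    y: enter (6,3) at t=0.8114
    x: enter (7,3) at t=1.5840 ← occupied
  → r_4 = 1.5840

ranges = [0.8179, 0.4866, 1.2527, 1.5840]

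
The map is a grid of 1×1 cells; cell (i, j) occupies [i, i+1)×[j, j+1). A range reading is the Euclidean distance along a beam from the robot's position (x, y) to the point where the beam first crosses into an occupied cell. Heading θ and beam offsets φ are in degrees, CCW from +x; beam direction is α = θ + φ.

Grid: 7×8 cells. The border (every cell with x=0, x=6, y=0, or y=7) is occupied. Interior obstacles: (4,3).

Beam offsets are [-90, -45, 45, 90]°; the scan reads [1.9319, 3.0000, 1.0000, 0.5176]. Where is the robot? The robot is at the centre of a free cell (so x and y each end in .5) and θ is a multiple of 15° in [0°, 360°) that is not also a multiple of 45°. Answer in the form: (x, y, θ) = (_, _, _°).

The pose lattice has 29·16 = 464 candidates. Test each by forward raycasting.
  (3.5, 4.5, 120°): beam 1 = 2.8868 ≠ 1.9319 ✗
  (5.5, 5.5, 240°): beam 1 = 3.0000 ≠ 1.9319 ✗
  (5.5, 2.5, 15°): beam 1 = 1.5529 ≠ 1.9319 ✗
  …
  (1.5, 1.5, 75°): r_1=1.9319, r_2=3.0000, r_3=1.0000, r_4=0.5176 — all match ✓
Unique over the lattice → pose = (1.5, 1.5, 75°).

(x, y, θ) = (1.5, 1.5, 75°)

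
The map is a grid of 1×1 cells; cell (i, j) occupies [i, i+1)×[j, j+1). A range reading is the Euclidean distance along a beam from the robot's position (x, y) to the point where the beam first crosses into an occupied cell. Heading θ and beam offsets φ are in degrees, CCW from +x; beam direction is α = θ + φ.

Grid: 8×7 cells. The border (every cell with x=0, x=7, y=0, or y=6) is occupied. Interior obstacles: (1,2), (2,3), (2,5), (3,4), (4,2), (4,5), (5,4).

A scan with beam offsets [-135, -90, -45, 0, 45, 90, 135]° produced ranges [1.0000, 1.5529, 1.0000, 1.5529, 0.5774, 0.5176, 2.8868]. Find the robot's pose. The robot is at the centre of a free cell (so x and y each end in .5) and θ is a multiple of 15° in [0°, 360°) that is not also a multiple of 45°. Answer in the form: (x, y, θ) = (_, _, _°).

(x, y, θ) = (4.5, 3.5, 195°)

Enumerate (i+0.5, j+0.5, θ) over the 23 free cells and 16 admissible headings. For each, cast all 7 beams and compare to the given ranges.
  (1.5, 3.5, 15°): beam 1 = 0.5774 ≠ 1.0000 ✗
  (1.5, 5.5, 15°): beam 2 = 1.9319 ≠ 1.5529 ✗
  (5.5, 3.5, 300°): beam 1 = 1.9319 ≠ 1.0000 ✗
  (5.5, 2.5, 210°): beam 1 = 1.5529 ≠ 1.0000 ✗
  …
  (4.5, 3.5, 195°): r_1=1.0000, r_2=1.5529, r_3=1.0000, r_4=1.5529, r_5=0.5774, r_6=0.5176, r_7=2.8868 — all match ✓
No second candidate reproduces the full scan.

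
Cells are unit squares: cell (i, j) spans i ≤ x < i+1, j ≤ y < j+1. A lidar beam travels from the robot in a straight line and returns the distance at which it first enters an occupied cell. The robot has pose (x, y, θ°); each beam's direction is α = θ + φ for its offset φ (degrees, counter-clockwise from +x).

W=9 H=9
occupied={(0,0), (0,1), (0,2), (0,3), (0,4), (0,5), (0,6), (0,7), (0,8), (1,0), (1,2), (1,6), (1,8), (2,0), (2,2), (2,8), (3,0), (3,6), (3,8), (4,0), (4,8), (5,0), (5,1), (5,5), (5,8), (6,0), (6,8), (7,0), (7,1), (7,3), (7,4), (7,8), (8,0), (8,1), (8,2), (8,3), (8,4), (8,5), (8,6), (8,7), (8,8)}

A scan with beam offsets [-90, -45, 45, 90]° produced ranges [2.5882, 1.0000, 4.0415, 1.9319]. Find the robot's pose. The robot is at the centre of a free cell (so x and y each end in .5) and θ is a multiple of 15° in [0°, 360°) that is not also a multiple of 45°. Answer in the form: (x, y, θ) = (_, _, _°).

(x, y, θ) = (4.5, 7.5, 285°)

The pose lattice has 40·16 = 640 candidates. Test each by forward raycasting.
  (4.5, 1.5, 300°): beam 1 = 1.0000 ≠ 2.5882 ✗
  (2.5, 6.5, 330°): beam 1 = 3.0000 ≠ 2.5882 ✗
  (2.5, 1.5, 255°): beam 1 = 1.5529 ≠ 2.5882 ✗
  …
  (4.5, 7.5, 285°): r_1=2.5882, r_2=1.0000, r_3=4.0415, r_4=1.9319 — all match ✓
Unique over the lattice → pose = (4.5, 7.5, 285°).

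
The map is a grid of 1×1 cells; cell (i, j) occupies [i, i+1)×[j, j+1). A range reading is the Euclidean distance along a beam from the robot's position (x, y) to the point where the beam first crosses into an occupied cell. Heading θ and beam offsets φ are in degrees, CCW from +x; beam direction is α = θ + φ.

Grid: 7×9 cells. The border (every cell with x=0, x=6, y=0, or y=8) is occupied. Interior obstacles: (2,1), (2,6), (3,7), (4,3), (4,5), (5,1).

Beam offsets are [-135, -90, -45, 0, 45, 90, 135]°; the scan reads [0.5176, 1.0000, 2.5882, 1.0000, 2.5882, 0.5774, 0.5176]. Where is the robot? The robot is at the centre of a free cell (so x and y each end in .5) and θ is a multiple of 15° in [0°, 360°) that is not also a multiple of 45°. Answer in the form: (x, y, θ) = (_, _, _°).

Candidates: 29 free-cell centres × 16 headings = 464 poses. Raycast each; keep the one whose scan matches to 4 dp.
  (3.5, 2.5, 165°): beam 1 = 1.0000 ≠ 0.5176 ✗
  (2.5, 3.5, 240°): beam 1 = 4.6587 ≠ 0.5176 ✗
  (1.5, 1.5, 105°): beam 1 = 0.5774 ≠ 0.5176 ✗
  …
  (5.5, 2.5, 150°): r_1=0.5176, r_2=1.0000, r_3=2.5882, r_4=1.0000, r_5=2.5882, r_6=0.5774, r_7=0.5176 — all match ✓
No second candidate reproduces the full scan.

(x, y, θ) = (5.5, 2.5, 150°)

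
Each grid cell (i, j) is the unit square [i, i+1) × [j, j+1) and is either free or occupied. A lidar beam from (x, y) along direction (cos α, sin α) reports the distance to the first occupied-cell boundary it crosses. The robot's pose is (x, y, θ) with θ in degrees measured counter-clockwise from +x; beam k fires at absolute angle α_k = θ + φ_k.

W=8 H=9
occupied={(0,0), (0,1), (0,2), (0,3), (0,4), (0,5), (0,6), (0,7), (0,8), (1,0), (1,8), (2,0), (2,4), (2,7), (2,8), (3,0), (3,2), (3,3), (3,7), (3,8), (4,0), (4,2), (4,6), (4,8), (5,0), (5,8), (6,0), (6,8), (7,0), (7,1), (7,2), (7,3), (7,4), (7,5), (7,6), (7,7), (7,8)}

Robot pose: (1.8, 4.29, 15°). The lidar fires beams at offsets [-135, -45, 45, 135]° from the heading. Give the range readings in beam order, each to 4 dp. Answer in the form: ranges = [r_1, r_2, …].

beam 1: φ=-135°, α=240°
  dir = (cos 240°, sin 240°) = (-0.5000, -0.8660); from cell (1,4)
  next x-line at t=1.6000, next y-line at t=0.3349; Δt_x=2.0000, Δt_y=1.1547
    y: enter (1,3) at t=0.3349
    y: enter (1,2) at t=1.4896
    x: enter (0,2) at t=1.6000 ← occupied
  → r_1 = 1.6000
beam 2: φ=-45°, α=330°
  dir = (cos 330°, sin 330°) = (0.8660, -0.5000); from cell (1,4)
  next x-line at t=0.2309, next y-line at t=0.5800; Δt_x=1.1547, Δt_y=2.0000
    x: enter (2,4) at t=0.2309 ← occupied
  → r_2 = 0.2309
beam 3: φ=45°, α=60°
  dir = (cos 60°, sin 60°) = (0.5000, 0.8660); from cell (1,4)
  next x-line at t=0.4000, next y-line at t=0.8198; Δt_x=2.0000, Δt_y=1.1547
    x: enter (2,4) at t=0.4000 ← occupied
  → r_3 = 0.4000
beam 4: φ=135°, α=150°
  dir = (cos 150°, sin 150°) = (-0.8660, 0.5000); from cell (1,4)
  next x-line at t=0.9238, next y-line at t=1.4200; Δt_x=1.1547, Δt_y=2.0000
    x: enter (0,4) at t=0.9238 ← occupied
  → r_4 = 0.9238

ranges = [1.6000, 0.2309, 0.4000, 0.9238]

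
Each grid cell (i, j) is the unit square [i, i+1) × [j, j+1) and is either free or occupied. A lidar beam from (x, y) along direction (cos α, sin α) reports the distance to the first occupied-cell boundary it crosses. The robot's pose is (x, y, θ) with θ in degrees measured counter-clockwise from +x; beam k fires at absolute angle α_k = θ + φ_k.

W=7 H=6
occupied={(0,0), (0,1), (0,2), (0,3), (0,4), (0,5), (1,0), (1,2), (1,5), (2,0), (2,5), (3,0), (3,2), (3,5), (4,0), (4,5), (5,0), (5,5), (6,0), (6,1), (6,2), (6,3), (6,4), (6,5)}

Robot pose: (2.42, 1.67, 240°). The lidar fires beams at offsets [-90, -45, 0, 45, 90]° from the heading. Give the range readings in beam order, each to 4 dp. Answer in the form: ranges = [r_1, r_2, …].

ranges = [0.6600, 1.4701, 0.7736, 0.6936, 1.3400]

beam 1: φ=-90°, α=150°
  dir = (cos 150°, sin 150°) = (-0.8660, 0.5000); from cell (2,1)
  next x-line at t=0.4850, next y-line at t=0.6600; Δt_x=1.1547, Δt_y=2.0000
    x: enter (1,1) at t=0.4850
    y: enter (1,2) at t=0.6600 ← occupied
  → r_1 = 0.6600
beam 2: φ=-45°, α=195°
  dir = (cos 195°, sin 195°) = (-0.9659, -0.2588); from cell (2,1)
  next x-line at t=0.4348, next y-line at t=2.5887; Δt_x=1.0353, Δt_y=3.8637
    x: enter (1,1) at t=0.4348
    x: enter (0,1) at t=1.4701 ← occupied
  → r_2 = 1.4701
beam 3: φ=0°, α=240°
  dir = (cos 240°, sin 240°) = (-0.5000, -0.8660); from cell (2,1)
  next x-line at t=0.8400, next y-line at t=0.7736; Δt_x=2.0000, Δt_y=1.1547
    y: enter (2,0) at t=0.7736 ← occupied
  → r_3 = 0.7736
beam 4: φ=45°, α=285°
  dir = (cos 285°, sin 285°) = (0.2588, -0.9659); from cell (2,1)
  next x-line at t=2.2409, next y-line at t=0.6936; Δt_x=3.8637, Δt_y=1.0353
    y: enter (2,0) at t=0.6936 ← occupied
  → r_4 = 0.6936
beam 5: φ=90°, α=330°
  dir = (cos 330°, sin 330°) = (0.8660, -0.5000); from cell (2,1)
  next x-line at t=0.6697, next y-line at t=1.3400; Δt_x=1.1547, Δt_y=2.0000
    x: enter (3,1) at t=0.6697
    y: enter (3,0) at t=1.3400 ← occupied
  → r_5 = 1.3400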